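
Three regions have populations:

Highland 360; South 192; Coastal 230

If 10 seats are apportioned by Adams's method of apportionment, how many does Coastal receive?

3

Standard divisor 782/10 ≈ 78.2; standard quotas: Highland 4.604, South 2.455, Coastal 2.941.
Rounding up gives 5, 3, 3 = 11 seats, so the divisor must be adjusted.
With modified divisor 93: modified quotas Highland 3.871, South 2.065, Coastal 2.473.
Rounding up: Highland 4, South 3, Coastal 3 (total 10).
Coastal receives 3.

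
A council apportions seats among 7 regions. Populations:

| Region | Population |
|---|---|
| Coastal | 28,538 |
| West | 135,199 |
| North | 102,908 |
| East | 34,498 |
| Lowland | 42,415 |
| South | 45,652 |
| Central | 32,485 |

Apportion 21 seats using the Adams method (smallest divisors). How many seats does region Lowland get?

Standard divisor 421695/21 ≈ 20080.714; standard quotas: Coastal 1.421, West 6.733, North 5.125, East 1.718, Lowland 2.112, South 2.273, Central 1.618.
Rounding up gives 2, 7, 6, 2, 3, 3, 2 = 25 seats, so the divisor must be adjusted.
With modified divisor 24300: modified quotas Coastal 1.174, West 5.564, North 4.235, East 1.420, Lowland 1.745, South 1.879, Central 1.337.
Rounding up: Coastal 2, West 6, North 5, East 2, Lowland 2, South 2, Central 2 (total 21).
Lowland receives 2.

2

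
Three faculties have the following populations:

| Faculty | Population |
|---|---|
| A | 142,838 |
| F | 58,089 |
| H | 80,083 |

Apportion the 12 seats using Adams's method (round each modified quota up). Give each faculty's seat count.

A 6; F 3; H 3

Standard divisor 281010/12 ≈ 23417.5; standard quotas: A 6.100, F 2.481, H 3.420.
Rounding up gives 7, 3, 4 = 14 seats, so the divisor must be adjusted.
With modified divisor 27600: modified quotas A 5.175, F 2.105, H 2.902.
Rounding up: A 6, F 3, H 3 (total 12).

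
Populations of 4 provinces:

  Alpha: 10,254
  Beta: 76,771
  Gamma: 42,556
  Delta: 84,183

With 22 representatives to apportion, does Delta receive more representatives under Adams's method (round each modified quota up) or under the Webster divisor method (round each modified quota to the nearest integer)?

Webster

Adams: Alpha 1, Beta 8, Gamma 5, Delta 8.
Webster: Alpha 1, Beta 8, Gamma 4, Delta 9.
Delta gets 8 under Adams and 9 under Webster.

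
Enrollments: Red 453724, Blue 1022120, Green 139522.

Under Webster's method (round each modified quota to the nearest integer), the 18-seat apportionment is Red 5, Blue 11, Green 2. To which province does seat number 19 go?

Priority for the next seat is population ÷ (current seats + 0.5).
Priorities: Red 82495.273, Blue 88880.000, Green 55808.800.
Highest priority: Blue.

Blue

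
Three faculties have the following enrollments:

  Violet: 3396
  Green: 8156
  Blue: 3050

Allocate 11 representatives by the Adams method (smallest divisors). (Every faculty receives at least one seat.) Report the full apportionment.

Standard divisor 14602/11 ≈ 1327.455; standard quotas: Violet 2.558, Green 6.144, Blue 2.298.
Rounding up gives 3, 7, 3 = 13 seats, so the divisor must be adjusted.
With modified divisor 1600: modified quotas Violet 2.123, Green 5.098, Blue 1.906.
Rounding up: Violet 3, Green 6, Blue 2 (total 11).

Violet 3; Green 6; Blue 2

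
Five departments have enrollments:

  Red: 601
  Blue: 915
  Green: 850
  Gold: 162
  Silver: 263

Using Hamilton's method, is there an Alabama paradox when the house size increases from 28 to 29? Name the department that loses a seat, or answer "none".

none

At 28 seats: Red 6, Blue 9, Green 8, Gold 2, Silver 3.
At 29 seats: Red 6, Blue 9, Green 9, Gold 2, Silver 3.
No department's allocation decreased.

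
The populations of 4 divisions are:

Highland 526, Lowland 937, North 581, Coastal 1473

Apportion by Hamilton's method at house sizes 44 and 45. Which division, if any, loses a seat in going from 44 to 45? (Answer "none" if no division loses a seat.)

none

At 44 seats: Highland 7, Lowland 12, North 7, Coastal 18.
At 45 seats: Highland 7, Lowland 12, North 7, Coastal 19.
No division's allocation decreased.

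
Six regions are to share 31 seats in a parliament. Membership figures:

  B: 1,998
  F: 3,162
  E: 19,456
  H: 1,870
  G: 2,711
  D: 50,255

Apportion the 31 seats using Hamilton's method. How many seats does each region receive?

The standard divisor is 79452/31 ≈ 2562.968.
Standard quotas: B 0.7796, F 1.2337, E 7.5912, H 0.7296, G 1.0578, D 19.6081.
Lower quotas: B 0, F 1, E 7, H 0, G 1, D 19 (sum 28, leaving 3 seats).
Remainders in descending order: B 0.7796, H 0.7296, D 0.6081, E 0.5912, F 0.2337, G 0.0578.
The surplus seats go to B, H, D.

B 1; F 1; E 7; H 1; G 1; D 20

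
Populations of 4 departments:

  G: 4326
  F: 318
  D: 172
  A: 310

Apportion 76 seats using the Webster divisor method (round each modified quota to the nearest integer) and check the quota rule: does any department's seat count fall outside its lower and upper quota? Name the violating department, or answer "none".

Standard quotas: G 64.139, F 4.715, D 2.550, A 4.596.
Webster allocation: G 63, F 5, D 3, A 5.
G has quota 64.139 (lower 64, upper 65) but receives 63 — outside the quota interval.

G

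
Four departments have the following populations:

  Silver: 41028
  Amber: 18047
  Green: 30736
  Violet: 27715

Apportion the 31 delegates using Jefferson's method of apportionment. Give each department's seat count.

Standard divisor 117526/31 ≈ 3791.161; standard quotas: Silver 10.822, Amber 4.760, Green 8.107, Violet 7.310.
Rounding down gives 10, 4, 8, 7 = 29 seats, so the divisor must be adjusted.
With modified divisor 3500: modified quotas Silver 11.722, Amber 5.156, Green 8.782, Violet 7.919.
Rounding down: Silver 11, Amber 5, Green 8, Violet 7 (total 31).

Silver: 11; Amber: 5; Green: 8; Violet: 7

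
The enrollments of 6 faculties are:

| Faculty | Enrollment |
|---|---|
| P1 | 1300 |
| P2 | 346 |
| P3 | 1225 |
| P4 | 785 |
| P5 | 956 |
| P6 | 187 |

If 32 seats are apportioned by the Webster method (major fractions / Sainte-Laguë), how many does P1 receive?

Standard divisor 4799/32 ≈ 149.969; standard quotas: P1 8.668, P2 2.307, P3 8.168, P4 5.234, P5 6.375, P6 1.247.
Rounding to the nearest integer gives 9, 2, 8, 5, 6, 1 = 31 seats, so the divisor must be adjusted.
With modified divisor 146: modified quotas P1 8.904, P2 2.370, P3 8.390, P4 5.377, P5 6.548, P6 1.281.
Rounding to the nearest integer: P1 9, P2 2, P3 8, P4 5, P5 7, P6 1 (total 32).
P1 receives 9.

9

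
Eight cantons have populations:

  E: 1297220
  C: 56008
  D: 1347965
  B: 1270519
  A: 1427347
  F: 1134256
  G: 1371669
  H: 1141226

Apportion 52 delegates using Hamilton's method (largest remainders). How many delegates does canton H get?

Standard divisor: 9046210 ÷ 52 ≈ 173965.577.
Standard quotas: E 7.4568, C 0.3219, D 7.7485, B 7.3033, A 8.2048, F 6.5200, G 7.8847, H 6.5601.
Lower quotas: E 7, C 0, D 7, B 7, A 8, F 6, G 7, H 6 (sum 48, leaving 4 seats).
Remainders in descending order: G 0.8847, D 0.7485, H 0.5601, F 0.5200, E 0.4568, C 0.3219, B 0.3033, A 0.2048.
The surplus seats go to G, D, H, F.
H receives 7.

7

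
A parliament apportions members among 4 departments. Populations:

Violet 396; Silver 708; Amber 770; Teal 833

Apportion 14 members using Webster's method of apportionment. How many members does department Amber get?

Standard divisor 2707/14 ≈ 193.357; standard quotas: Violet 2.048, Silver 3.662, Amber 3.982, Teal 4.308.
Rounding to the nearest integer gives Violet 2, Silver 4, Amber 4, Teal 4 — total 14, matching the house size, so no adjustment is needed.
Amber receives 4.

4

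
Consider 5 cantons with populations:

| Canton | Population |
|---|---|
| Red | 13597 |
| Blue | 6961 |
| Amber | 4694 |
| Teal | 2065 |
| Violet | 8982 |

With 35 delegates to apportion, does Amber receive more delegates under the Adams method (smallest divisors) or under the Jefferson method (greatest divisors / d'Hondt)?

Adams: Red 13, Blue 7, Amber 5, Teal 2, Violet 8.
Jefferson: Red 13, Blue 7, Amber 4, Teal 2, Violet 9.
Amber gets 5 under Adams and 4 under Jefferson.

Adams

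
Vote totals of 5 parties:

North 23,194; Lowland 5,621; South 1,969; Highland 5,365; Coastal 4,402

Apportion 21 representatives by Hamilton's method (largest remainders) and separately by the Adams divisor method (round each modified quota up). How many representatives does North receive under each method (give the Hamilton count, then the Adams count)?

Hamilton: North 12, Lowland 3, South 1, Highland 3, Coastal 2.
Adams: North 11, Lowland 3, South 1, Highland 3, Coastal 3.
North gets 12 under Hamilton and 11 under Adams.

12 and 11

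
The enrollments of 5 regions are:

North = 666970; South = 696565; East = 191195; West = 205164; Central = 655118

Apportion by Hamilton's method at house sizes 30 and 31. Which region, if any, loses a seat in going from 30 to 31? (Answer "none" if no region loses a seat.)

At 30 seats: North 8, South 9, East 2, West 3, Central 8.
At 31 seats: North 9, South 9, East 2, West 3, Central 8.
No region's allocation decreased.

none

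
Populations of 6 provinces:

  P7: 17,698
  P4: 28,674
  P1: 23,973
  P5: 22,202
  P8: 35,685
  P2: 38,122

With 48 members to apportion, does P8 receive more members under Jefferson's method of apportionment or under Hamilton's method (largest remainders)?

Jefferson

Jefferson: P7 5, P4 8, P1 7, P5 6, P8 11, P2 11.
Hamilton: P7 5, P4 8, P1 7, P5 7, P8 10, P2 11.
P8 gets 11 under Jefferson and 10 under Hamilton.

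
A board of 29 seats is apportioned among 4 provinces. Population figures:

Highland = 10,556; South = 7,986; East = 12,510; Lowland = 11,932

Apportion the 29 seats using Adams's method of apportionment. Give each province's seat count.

Standard divisor 42984/29 ≈ 1482.207; standard quotas: Highland 7.122, South 5.388, East 8.440, Lowland 8.050.
Rounding up gives 8, 6, 9, 9 = 32 seats, so the divisor must be adjusted.
With modified divisor 1580: modified quotas Highland 6.681, South 5.054, East 7.918, Lowland 7.552.
Rounding up: Highland 7, South 6, East 8, Lowland 8 (total 29).

Highland: 7, South: 6, East: 8, Lowland: 8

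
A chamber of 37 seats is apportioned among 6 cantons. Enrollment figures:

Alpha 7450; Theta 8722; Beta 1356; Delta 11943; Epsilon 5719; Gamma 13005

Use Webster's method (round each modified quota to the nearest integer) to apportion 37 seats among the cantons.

Standard divisor 48195/37 ≈ 1302.568; standard quotas: Alpha 5.719, Theta 6.696, Beta 1.041, Delta 9.169, Epsilon 4.391, Gamma 9.984.
Rounding to the nearest integer gives Alpha 6, Theta 7, Beta 1, Delta 9, Epsilon 4, Gamma 10 — total 37, matching the house size, so no adjustment is needed.

Alpha=6, Theta=7, Beta=1, Delta=9, Epsilon=4, Gamma=10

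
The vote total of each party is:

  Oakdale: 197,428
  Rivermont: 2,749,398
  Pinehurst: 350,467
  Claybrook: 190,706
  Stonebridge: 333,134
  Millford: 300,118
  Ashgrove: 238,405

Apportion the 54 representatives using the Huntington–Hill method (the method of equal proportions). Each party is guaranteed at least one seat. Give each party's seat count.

Oakdale=3; Rivermont=34; Pinehurst=4; Claybrook=2; Stonebridge=4; Millford=4; Ashgrove=3

With divisor 80150: modified quotas Oakdale 2.463, Rivermont 34.303, Pinehurst 4.373, Claybrook 2.379, Stonebridge 4.156, Millford 3.744, Ashgrove 2.974.
Geometric-mean thresholds: Oakdale √(2·3)=2.449, Rivermont √(34·35)=34.496, Pinehurst √(4·5)=4.472, Claybrook √(2·3)=2.449, Stonebridge √(4·5)=4.472, Millford √(3·4)=3.464, Ashgrove √(2·3)=2.449.
Each quota rounded against its threshold gives Oakdale 3, Rivermont 34, Pinehurst 4, Claybrook 2, Stonebridge 4, Millford 4, Ashgrove 3 (total 54).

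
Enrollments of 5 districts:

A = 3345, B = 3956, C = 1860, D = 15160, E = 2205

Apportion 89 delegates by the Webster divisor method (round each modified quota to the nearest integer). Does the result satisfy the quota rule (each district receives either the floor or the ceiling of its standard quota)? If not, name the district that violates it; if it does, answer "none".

D

Standard quotas: A 11.223, B 13.273, C 6.241, D 50.865, E 7.398.
Webster allocation: A 11, B 13, C 6, D 52, E 7.
D has quota 50.865 (lower 50, upper 51) but receives 52 — outside the quota interval.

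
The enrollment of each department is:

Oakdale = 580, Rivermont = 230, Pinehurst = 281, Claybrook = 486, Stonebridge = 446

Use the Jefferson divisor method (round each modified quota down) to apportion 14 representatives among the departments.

Standard divisor 2023/14 ≈ 144.5; standard quotas: Oakdale 4.014, Rivermont 1.592, Pinehurst 1.945, Claybrook 3.363, Stonebridge 3.087.
Rounding down gives 4, 1, 1, 3, 3 = 12 seats, so the divisor must be adjusted.
With modified divisor 120: modified quotas Oakdale 4.833, Rivermont 1.917, Pinehurst 2.342, Claybrook 4.050, Stonebridge 3.717.
Rounding down: Oakdale 4, Rivermont 1, Pinehurst 2, Claybrook 4, Stonebridge 3 (total 14).

Oakdale=4, Rivermont=1, Pinehurst=2, Claybrook=4, Stonebridge=3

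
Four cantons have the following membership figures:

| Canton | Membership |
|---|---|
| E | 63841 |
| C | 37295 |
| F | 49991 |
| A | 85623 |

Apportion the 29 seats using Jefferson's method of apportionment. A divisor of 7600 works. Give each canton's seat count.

With modified divisor 7600: modified quotas E 8.400, C 4.907, F 6.578, A 11.266.
Rounding down: E 8, C 4, F 6, A 11 (total 29).

E=8, C=4, F=6, A=11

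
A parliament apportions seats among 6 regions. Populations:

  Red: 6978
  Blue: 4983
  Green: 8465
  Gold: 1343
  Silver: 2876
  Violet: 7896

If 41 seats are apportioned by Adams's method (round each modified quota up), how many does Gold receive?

2

Standard divisor 32541/41 ≈ 793.683; standard quotas: Red 8.792, Blue 6.278, Green 10.665, Gold 1.692, Silver 3.624, Violet 9.949.
Rounding up gives 9, 7, 11, 2, 4, 10 = 43 seats, so the divisor must be adjusted.
With modified divisor 860: modified quotas Red 8.114, Blue 5.794, Green 9.843, Gold 1.562, Silver 3.344, Violet 9.181.
Rounding up: Red 9, Blue 6, Green 10, Gold 2, Silver 4, Violet 10 (total 41).
Gold receives 2.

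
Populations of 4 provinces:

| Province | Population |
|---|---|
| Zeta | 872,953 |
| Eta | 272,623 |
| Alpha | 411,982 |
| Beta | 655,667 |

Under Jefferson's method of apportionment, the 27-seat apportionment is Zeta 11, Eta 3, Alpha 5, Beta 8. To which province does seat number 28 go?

Beta

Priority for the next seat is population ÷ (current seats + 1).
Priorities: Zeta 72746.083, Eta 68155.750, Alpha 68663.667, Beta 72851.889.
Highest priority: Beta.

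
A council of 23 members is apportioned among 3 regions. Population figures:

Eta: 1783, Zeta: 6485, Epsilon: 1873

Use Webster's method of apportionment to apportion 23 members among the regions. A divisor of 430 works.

With modified divisor 430: modified quotas Eta 4.147, Zeta 15.081, Epsilon 4.356.
Rounding to the nearest integer: Eta 4, Zeta 15, Epsilon 4 (total 23).

Eta=4; Zeta=15; Epsilon=4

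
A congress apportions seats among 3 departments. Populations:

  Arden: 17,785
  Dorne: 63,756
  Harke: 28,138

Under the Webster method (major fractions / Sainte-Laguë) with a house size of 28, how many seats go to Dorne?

Standard divisor 109679/28 ≈ 3917.107; standard quotas: Arden 4.540, Dorne 16.276, Harke 7.183.
Rounding to the nearest integer gives Arden 5, Dorne 16, Harke 7 — total 28, matching the house size, so no adjustment is needed.
Dorne receives 16.

16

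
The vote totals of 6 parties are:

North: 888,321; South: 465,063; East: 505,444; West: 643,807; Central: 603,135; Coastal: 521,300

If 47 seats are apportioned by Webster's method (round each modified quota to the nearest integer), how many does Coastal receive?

7

Standard divisor 3627070/47 ≈ 77171.702; standard quotas: North 11.511, South 6.026, East 6.550, West 8.343, Central 7.815, Coastal 6.755.
Rounding to the nearest integer gives 12, 6, 7, 8, 8, 7 = 48 seats, so the divisor must be adjusted.
With modified divisor 77500: modified quotas North 11.462, South 6.001, East 6.522, West 8.307, Central 7.782, Coastal 6.726.
Rounding to the nearest integer: North 11, South 6, East 7, West 8, Central 8, Coastal 7 (total 47).
Coastal receives 7.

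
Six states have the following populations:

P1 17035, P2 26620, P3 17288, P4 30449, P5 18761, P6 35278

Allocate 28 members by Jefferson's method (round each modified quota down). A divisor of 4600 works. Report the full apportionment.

With modified divisor 4600: modified quotas P1 3.703, P2 5.787, P3 3.758, P4 6.619, P5 4.078, P6 7.669.
Rounding down: P1 3, P2 5, P3 3, P4 6, P5 4, P6 7 (total 28).

P1 3; P2 5; P3 3; P4 6; P5 4; P6 7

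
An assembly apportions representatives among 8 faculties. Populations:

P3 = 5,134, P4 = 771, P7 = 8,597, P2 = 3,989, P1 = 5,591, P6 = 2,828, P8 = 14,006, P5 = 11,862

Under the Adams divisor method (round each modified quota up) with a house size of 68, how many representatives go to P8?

Standard divisor 52778/68 ≈ 776.147; standard quotas: P3 6.615, P4 0.993, P7 11.077, P2 5.139, P1 7.204, P6 3.644, P8 18.046, P5 15.283.
Rounding up gives 7, 1, 12, 6, 8, 4, 19, 16 = 73 seats, so the divisor must be adjusted.
With modified divisor 810: modified quotas P3 6.338, P4 0.952, P7 10.614, P2 4.925, P1 6.902, P6 3.491, P8 17.291, P5 14.644.
Rounding up: P3 7, P4 1, P7 11, P2 5, P1 7, P6 4, P8 18, P5 15 (total 68).
P8 receives 18.

18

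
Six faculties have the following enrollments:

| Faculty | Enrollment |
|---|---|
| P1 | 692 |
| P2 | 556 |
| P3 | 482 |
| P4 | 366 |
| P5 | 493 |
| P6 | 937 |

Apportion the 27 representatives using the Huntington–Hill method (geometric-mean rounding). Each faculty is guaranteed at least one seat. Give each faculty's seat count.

With divisor 133: modified quotas P1 5.203, P2 4.180, P3 3.624, P4 2.752, P5 3.707, P6 7.045.
Geometric-mean thresholds: P1 √(5·6)=5.477, P2 √(4·5)=4.472, P3 √(3·4)=3.464, P4 √(2·3)=2.449, P5 √(3·4)=3.464, P6 √(7·8)=7.483.
Each quota rounded against its threshold gives P1 5, P2 4, P3 4, P4 3, P5 4, P6 7 (total 27).

P1: 5, P2: 4, P3: 4, P4: 3, P5: 4, P6: 7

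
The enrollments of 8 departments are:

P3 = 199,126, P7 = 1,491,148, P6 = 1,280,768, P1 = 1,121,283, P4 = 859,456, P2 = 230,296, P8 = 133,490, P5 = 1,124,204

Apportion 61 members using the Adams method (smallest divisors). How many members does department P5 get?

10

Standard divisor 6439771/61 ≈ 105570.016; standard quotas: P3 1.886, P7 14.125, P6 12.132, P1 10.621, P4 8.141, P2 2.181, P8 1.264, P5 10.649.
Rounding up gives 2, 15, 13, 11, 9, 3, 2, 11 = 66 seats, so the divisor must be adjusted.
With modified divisor 113600: modified quotas P3 1.753, P7 13.126, P6 11.274, P1 9.870, P4 7.566, P2 2.027, P8 1.175, P5 9.896.
Rounding up: P3 2, P7 14, P6 12, P1 10, P4 8, P2 3, P8 2, P5 10 (total 61).
P5 receives 10.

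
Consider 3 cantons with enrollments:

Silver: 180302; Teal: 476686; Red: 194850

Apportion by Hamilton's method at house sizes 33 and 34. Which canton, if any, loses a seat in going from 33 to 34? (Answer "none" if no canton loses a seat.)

At 33 seats: Silver 7, Teal 18, Red 8.
At 34 seats: Silver 7, Teal 19, Red 8.
No canton's allocation decreased.

none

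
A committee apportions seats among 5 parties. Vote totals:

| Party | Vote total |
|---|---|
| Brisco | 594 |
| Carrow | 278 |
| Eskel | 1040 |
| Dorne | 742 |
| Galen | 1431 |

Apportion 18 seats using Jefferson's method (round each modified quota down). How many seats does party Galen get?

Standard divisor 4085/18 ≈ 226.944; standard quotas: Brisco 2.617, Carrow 1.225, Eskel 4.583, Dorne 3.270, Galen 6.306.
Rounding down gives 2, 1, 4, 3, 6 = 16 seats, so the divisor must be adjusted.
With modified divisor 200: modified quotas Brisco 2.970, Carrow 1.390, Eskel 5.200, Dorne 3.710, Galen 7.155.
Rounding down: Brisco 2, Carrow 1, Eskel 5, Dorne 3, Galen 7 (total 18).
Galen receives 7.

7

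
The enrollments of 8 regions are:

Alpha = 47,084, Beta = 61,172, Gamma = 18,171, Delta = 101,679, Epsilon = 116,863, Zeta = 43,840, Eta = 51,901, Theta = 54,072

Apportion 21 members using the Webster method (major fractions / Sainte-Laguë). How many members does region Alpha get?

Standard divisor 494782/21 ≈ 23561.048; standard quotas: Alpha 1.998, Beta 2.596, Gamma 0.771, Delta 4.316, Epsilon 4.960, Zeta 1.861, Eta 2.203, Theta 2.295.
Rounding to the nearest integer gives Alpha 2, Beta 3, Gamma 1, Delta 4, Epsilon 5, Zeta 2, Eta 2, Theta 2 — total 21, matching the house size, so no adjustment is needed.
Alpha receives 2.

2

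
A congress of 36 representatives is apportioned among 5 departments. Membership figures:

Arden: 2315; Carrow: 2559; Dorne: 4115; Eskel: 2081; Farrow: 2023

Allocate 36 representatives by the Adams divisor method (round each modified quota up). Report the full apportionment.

Standard divisor 13093/36 ≈ 363.694; standard quotas: Arden 6.365, Carrow 7.036, Dorne 11.314, Eskel 5.722, Farrow 5.562.
Rounding up gives 7, 8, 12, 6, 6 = 39 seats, so the divisor must be adjusted.
With modified divisor 400: modified quotas Arden 5.787, Carrow 6.397, Dorne 10.287, Eskel 5.202, Farrow 5.058.
Rounding up: Arden 6, Carrow 7, Dorne 11, Eskel 6, Farrow 6 (total 36).

Arden=6, Carrow=7, Dorne=11, Eskel=6, Farrow=6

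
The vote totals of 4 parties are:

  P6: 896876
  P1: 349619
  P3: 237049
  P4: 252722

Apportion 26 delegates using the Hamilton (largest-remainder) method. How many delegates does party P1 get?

The standard divisor is 1736266/26 ≈ 66779.462.
Standard quotas: P6 13.4304, P1 5.2354, P3 3.5497, P4 3.7844.
Lower quotas: P6 13, P1 5, P3 3, P4 3 (sum 24, leaving 2 seats).
Remainders in descending order: P4 0.7844, P3 0.5497, P6 0.4304, P1 0.2354.
Largest remainders: P4, P3 receive the extra seats.
P1 receives 5.

5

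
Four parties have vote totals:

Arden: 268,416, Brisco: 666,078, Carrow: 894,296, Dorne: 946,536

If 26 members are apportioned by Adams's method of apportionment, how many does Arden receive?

3

Standard divisor 2775326/26 ≈ 106743.308; standard quotas: Arden 2.515, Brisco 6.240, Carrow 8.378, Dorne 8.867.
Rounding up gives 3, 7, 9, 9 = 28 seats, so the divisor must be adjusted.
With modified divisor 115100: modified quotas Arden 2.332, Brisco 5.787, Carrow 7.770, Dorne 8.224.
Rounding up: Arden 3, Brisco 6, Carrow 8, Dorne 9 (total 26).
Arden receives 3.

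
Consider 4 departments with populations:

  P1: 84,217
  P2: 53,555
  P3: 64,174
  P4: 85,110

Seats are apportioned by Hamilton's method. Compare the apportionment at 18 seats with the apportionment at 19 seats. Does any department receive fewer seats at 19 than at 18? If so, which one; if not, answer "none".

P2

At 18 seats: P1 5, P2 4, P3 4, P4 5.
At 19 seats: P1 6, P2 3, P3 4, P4 6.
P2 drops from 4 to 3.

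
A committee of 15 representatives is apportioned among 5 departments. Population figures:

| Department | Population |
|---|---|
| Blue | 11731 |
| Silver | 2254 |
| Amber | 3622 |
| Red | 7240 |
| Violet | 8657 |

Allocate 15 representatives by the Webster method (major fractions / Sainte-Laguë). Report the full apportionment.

Blue 5; Silver 1; Amber 2; Red 3; Violet 4

Standard divisor 33504/15 ≈ 2233.6; standard quotas: Blue 5.252, Silver 1.009, Amber 1.622, Red 3.241, Violet 3.876.
Rounding to the nearest integer gives Blue 5, Silver 1, Amber 2, Red 3, Violet 4 — total 15, matching the house size, so no adjustment is needed.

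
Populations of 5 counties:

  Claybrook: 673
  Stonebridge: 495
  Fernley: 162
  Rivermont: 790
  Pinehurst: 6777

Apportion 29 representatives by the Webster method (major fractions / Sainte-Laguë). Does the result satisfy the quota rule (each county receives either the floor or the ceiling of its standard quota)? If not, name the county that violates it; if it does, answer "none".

Pinehurst

Standard quotas: Claybrook 2.194, Stonebridge 1.613, Fernley 0.528, Rivermont 2.575, Pinehurst 22.090.
Webster allocation: Claybrook 2, Stonebridge 2, Fernley 1, Rivermont 3, Pinehurst 21.
Pinehurst has quota 22.090 (lower 22, upper 23) but receives 21 — outside the quota interval.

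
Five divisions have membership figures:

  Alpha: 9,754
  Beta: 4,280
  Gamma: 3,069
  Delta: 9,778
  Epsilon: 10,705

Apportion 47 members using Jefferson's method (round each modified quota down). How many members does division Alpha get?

Standard divisor 37586/47 ≈ 799.702; standard quotas: Alpha 12.197, Beta 5.352, Gamma 3.838, Delta 12.227, Epsilon 13.386.
Rounding down gives 12, 5, 3, 12, 13 = 45 seats, so the divisor must be adjusted.
With modified divisor 760: modified quotas Alpha 12.834, Beta 5.632, Gamma 4.038, Delta 12.866, Epsilon 14.086.
Rounding down: Alpha 12, Beta 5, Gamma 4, Delta 12, Epsilon 14 (total 47).
Alpha receives 12.

12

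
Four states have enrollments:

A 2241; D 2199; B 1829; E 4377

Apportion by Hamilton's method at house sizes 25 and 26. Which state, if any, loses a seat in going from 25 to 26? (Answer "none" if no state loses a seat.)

B

At 25 seats: A 5, D 5, B 5, E 10.
At 26 seats: A 6, D 5, B 4, E 11.
B drops from 5 to 4.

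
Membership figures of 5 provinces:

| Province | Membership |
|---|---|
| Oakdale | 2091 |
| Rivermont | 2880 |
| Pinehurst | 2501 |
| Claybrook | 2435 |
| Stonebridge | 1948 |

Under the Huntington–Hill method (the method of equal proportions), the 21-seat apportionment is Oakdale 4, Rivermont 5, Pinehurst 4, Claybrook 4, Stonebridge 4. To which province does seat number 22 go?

Pinehurst

Priority for the next seat is population ÷ (√(s·(s+1))).
Priorities: Oakdale 467.562, Rivermont 525.814, Pinehurst 559.241, Claybrook 544.483, Stonebridge 435.586.
Highest priority: Pinehurst.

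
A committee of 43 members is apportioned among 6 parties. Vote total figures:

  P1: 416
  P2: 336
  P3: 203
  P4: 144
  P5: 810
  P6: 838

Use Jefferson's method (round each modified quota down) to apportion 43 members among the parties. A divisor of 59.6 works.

P1 6, P2 5, P3 3, P4 2, P5 13, P6 14

With modified divisor 59.6: modified quotas P1 6.980, P2 5.638, P3 3.406, P4 2.416, P5 13.591, P6 14.060.
Rounding down: P1 6, P2 5, P3 3, P4 2, P5 13, P6 14 (total 43).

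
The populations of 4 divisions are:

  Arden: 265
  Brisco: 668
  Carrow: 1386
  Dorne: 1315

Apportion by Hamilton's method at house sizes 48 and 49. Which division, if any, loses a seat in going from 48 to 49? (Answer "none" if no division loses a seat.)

At 48 seats: Arden 4, Brisco 9, Carrow 18, Dorne 17.
At 49 seats: Arden 3, Brisco 9, Carrow 19, Dorne 18.
Arden drops from 4 to 3.

Arden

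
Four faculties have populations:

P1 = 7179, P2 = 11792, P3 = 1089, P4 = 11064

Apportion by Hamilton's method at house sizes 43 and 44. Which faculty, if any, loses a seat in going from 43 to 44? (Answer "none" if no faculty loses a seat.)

P3

At 43 seats: P1 10, P2 16, P3 2, P4 15.
At 44 seats: P1 10, P2 17, P3 1, P4 16.
P3 drops from 2 to 1.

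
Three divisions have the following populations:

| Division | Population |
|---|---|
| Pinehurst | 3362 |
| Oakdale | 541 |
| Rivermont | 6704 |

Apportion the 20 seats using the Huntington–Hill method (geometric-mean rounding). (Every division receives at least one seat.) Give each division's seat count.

Pinehurst: 6; Oakdale: 1; Rivermont: 13

With divisor 528: modified quotas Pinehurst 6.367, Oakdale 1.025, Rivermont 12.697.
Geometric-mean thresholds: Pinehurst √(6·7)=6.481, Oakdale √(1·2)=1.414, Rivermont √(12·13)=12.490.
Each quota rounded against its threshold gives Pinehurst 6, Oakdale 1, Rivermont 13 (total 20).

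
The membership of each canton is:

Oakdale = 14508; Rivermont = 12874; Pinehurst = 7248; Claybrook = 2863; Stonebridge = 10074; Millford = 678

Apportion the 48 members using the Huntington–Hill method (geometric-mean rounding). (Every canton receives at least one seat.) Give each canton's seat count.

With divisor 1016: modified quotas Oakdale 14.280, Rivermont 12.671, Pinehurst 7.134, Claybrook 2.818, Stonebridge 9.915, Millford 0.667.
Geometric-mean thresholds: Oakdale √(14·15)=14.491, Rivermont √(12·13)=12.490, Pinehurst √(7·8)=7.483, Claybrook √(2·3)=2.449, Stonebridge √(9·10)=9.487, Millford (min 1).
Each quota rounded against its threshold gives Oakdale 14, Rivermont 13, Pinehurst 7, Claybrook 3, Stonebridge 10, Millford 1 (total 48).

Oakdale=14, Rivermont=13, Pinehurst=7, Claybrook=3, Stonebridge=10, Millford=1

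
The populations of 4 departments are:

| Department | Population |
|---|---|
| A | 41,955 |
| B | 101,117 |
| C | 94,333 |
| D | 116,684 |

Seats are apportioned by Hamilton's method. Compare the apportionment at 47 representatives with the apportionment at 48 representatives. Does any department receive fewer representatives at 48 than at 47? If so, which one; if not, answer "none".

At 47 seats: A 6, B 13, C 13, D 15.
At 48 seats: A 5, B 14, C 13, D 16.
A drops from 6 to 5.

A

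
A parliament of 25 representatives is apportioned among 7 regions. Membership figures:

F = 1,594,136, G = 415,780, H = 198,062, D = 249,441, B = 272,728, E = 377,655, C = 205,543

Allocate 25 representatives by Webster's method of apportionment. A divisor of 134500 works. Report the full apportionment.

F=12; G=3; H=1; D=2; B=2; E=3; C=2

With modified divisor 134500: modified quotas F 11.852, G 3.091, H 1.473, D 1.855, B 2.028, E 2.808, C 1.528.
Rounding to the nearest integer: F 12, G 3, H 1, D 2, B 2, E 3, C 2 (total 25).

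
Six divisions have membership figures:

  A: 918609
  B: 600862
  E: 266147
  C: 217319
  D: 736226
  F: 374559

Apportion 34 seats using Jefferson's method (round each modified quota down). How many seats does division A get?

Standard divisor 3113722/34 ≈ 91580.059; standard quotas: A 10.031, B 6.561, E 2.906, C 2.373, D 8.039, F 4.090.
Rounding down gives 10, 6, 2, 2, 8, 4 = 32 seats, so the divisor must be adjusted.
With modified divisor 84700: modified quotas A 10.845, B 7.094, E 3.142, C 2.566, D 8.692, F 4.422.
Rounding down: A 10, B 7, E 3, C 2, D 8, F 4 (total 34).
A receives 10.

10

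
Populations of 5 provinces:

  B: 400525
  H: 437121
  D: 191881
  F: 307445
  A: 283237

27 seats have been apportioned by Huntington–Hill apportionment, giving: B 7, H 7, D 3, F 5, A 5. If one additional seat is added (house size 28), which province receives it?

Priority for the next seat is population ÷ (√(s·(s+1))).
Priorities: B 53522.404, H 58412.751, D 55391.274, F 56131.521, A 51711.765.
Highest priority: H.

H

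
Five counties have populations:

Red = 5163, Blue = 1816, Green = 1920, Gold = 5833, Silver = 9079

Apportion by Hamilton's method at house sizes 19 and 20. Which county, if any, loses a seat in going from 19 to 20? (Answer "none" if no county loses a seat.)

none

At 19 seats: Red 4, Blue 1, Green 2, Gold 5, Silver 7.
At 20 seats: Red 4, Blue 1, Green 2, Gold 5, Silver 8.
No county's allocation decreased.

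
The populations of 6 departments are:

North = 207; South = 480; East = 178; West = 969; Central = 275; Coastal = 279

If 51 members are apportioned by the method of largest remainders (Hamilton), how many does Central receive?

Total 2388; standard divisor 2388/51 ≈ 46.824.
Standard quotas: North 4.421, South 10.251, East 3.802, West 20.695, Central 5.873, Coastal 5.959.
Lower quotas: North 4, South 10, East 3, West 20, Central 5, Coastal 5 (sum 47, leaving 4 seats).
Remainders in descending order: Coastal 0.959, Central 0.873, East 0.802, West 0.695, North 0.421, South 0.251.
Largest remainders: Coastal, Central, East, West receive the extra seats.
Central receives 6.

6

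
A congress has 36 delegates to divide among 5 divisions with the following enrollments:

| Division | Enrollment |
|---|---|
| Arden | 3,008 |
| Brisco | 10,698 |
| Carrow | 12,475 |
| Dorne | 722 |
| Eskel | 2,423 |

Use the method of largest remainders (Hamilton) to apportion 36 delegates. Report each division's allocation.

The standard divisor is 29326/36 ≈ 814.611.
Standard quotas: Arden 3.6926, Brisco 13.1326, Carrow 15.3141, Dorne 0.8863, Eskel 2.9744.
Lower quotas: Arden 3, Brisco 13, Carrow 15, Dorne 0, Eskel 2 (sum 33, leaving 3 seats).
Remainders in descending order: Eskel 0.9744, Dorne 0.8863, Arden 0.6926, Carrow 0.3141, Brisco 0.1326.
The surplus seats go to Eskel, Dorne, Arden.

Arden=4, Brisco=13, Carrow=15, Dorne=1, Eskel=3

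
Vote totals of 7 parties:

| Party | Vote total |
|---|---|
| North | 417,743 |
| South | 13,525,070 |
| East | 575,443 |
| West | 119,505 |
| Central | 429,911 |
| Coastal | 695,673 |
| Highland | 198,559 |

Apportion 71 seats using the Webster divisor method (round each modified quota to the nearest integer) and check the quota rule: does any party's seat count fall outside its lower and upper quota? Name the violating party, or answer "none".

South

Standard quotas: North 1.858, South 60.161, East 2.560, West 0.532, Central 1.912, Coastal 3.094, Highland 0.883.
Webster allocation: North 2, South 59, East 3, West 1, Central 2, Coastal 3, Highland 1.
South has quota 60.161 (lower 60, upper 61) but receives 59 — outside the quota interval.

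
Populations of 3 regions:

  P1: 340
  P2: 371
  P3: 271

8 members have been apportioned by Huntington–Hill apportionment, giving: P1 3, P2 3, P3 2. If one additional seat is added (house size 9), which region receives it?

Priority for the next seat is population ÷ (√(s·(s+1))).
Priorities: P1 98.150, P2 107.098, P3 110.635.
Highest priority: P3.

P3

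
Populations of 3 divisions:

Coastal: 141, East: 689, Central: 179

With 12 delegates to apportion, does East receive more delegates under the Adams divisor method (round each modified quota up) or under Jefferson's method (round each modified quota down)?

Adams: Coastal 2, East 8, Central 2.
Jefferson: Coastal 1, East 9, Central 2.
East gets 8 under Adams and 9 under Jefferson.

Jefferson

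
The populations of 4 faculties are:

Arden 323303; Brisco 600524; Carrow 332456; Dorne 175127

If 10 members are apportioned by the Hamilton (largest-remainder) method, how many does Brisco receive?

Standard divisor: 1431410 ÷ 10 = 143141.
Standard quotas: Arden 2.2586, Brisco 4.1953, Carrow 2.3226, Dorne 1.2235.
Lower quotas: Arden 2, Brisco 4, Carrow 2, Dorne 1 (sum 9, leaving 1 seat).
Remainders in descending order: Carrow 0.3226, Arden 0.2586, Dorne 0.2235, Brisco 0.1953.
Largest remainder: Carrow receives the extra seat.
Brisco receives 4.

4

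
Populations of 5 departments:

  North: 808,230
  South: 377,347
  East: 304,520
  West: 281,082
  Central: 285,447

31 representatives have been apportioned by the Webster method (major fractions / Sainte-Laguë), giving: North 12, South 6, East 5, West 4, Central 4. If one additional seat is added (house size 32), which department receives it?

Priority for the next seat is population ÷ (current seats + 0.5).
Priorities: North 64658.400, South 58053.385, East 55367.273, West 62462.667, Central 63432.667.
Highest priority: North.

North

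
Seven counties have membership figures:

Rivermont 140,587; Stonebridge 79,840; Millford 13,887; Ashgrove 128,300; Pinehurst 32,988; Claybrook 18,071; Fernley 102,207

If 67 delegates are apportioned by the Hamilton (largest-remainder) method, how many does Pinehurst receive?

Total 515880; standard divisor 515880/67 ≈ 7699.701.
Standard quotas: Rivermont 18.2588, Stonebridge 10.3692, Millford 1.8036, Ashgrove 16.6630, Pinehurst 4.2843, Claybrook 2.3470, Fernley 13.2742.
Lower quotas: Rivermont 18, Stonebridge 10, Millford 1, Ashgrove 16, Pinehurst 4, Claybrook 2, Fernley 13 (sum 64, leaving 3 seats).
Remainders in descending order: Millford 0.8036, Ashgrove 0.6630, Stonebridge 0.3692, Claybrook 0.3470, Pinehurst 0.2843, Fernley 0.2742, Rivermont 0.2588.
The surplus seats go to Millford, Ashgrove, Stonebridge.
Pinehurst receives 4.

4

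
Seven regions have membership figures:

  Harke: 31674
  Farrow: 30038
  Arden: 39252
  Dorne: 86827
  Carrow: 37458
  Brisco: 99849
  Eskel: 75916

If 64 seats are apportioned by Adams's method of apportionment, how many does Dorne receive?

Standard divisor 401014/64 ≈ 6265.844; standard quotas: Harke 5.055, Farrow 4.794, Arden 6.264, Dorne 13.857, Carrow 5.978, Brisco 15.935, Eskel 12.116.
Rounding up gives 6, 5, 7, 14, 6, 16, 13 = 67 seats, so the divisor must be adjusted.
With modified divisor 6600: modified quotas Harke 4.799, Farrow 4.551, Arden 5.947, Dorne 13.156, Carrow 5.675, Brisco 15.129, Eskel 11.502.
Rounding up: Harke 5, Farrow 5, Arden 6, Dorne 14, Carrow 6, Brisco 16, Eskel 12 (total 64).
Dorne receives 14.

14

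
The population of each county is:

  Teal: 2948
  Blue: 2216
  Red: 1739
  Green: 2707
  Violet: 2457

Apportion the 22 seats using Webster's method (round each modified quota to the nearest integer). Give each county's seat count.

Standard divisor 12067/22 ≈ 548.5; standard quotas: Teal 5.375, Blue 4.040, Red 3.170, Green 4.935, Violet 4.479.
Rounding to the nearest integer gives 5, 4, 3, 5, 4 = 21 seats, so the divisor must be adjusted.
With modified divisor 540: modified quotas Teal 5.459, Blue 4.104, Red 3.220, Green 5.013, Violet 4.550.
Rounding to the nearest integer: Teal 5, Blue 4, Red 3, Green 5, Violet 5 (total 22).

Teal=5, Blue=4, Red=3, Green=5, Violet=5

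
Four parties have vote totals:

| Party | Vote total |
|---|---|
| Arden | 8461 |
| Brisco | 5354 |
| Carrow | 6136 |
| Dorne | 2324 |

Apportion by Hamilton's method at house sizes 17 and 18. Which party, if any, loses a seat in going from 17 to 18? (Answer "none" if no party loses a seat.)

none

At 17 seats: Arden 6, Brisco 4, Carrow 5, Dorne 2.
At 18 seats: Arden 7, Brisco 4, Carrow 5, Dorne 2.
No party's allocation decreased.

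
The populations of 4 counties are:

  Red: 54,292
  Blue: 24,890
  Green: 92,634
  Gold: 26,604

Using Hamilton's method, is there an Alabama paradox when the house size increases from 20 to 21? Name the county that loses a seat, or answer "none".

Blue

At 20 seats: Red 5, Blue 3, Green 9, Gold 3.
At 21 seats: Red 6, Blue 2, Green 10, Gold 3.
Blue drops from 3 to 2.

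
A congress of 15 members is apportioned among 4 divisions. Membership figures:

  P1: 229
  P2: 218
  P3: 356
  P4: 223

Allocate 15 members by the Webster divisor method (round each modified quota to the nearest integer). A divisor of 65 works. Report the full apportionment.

With modified divisor 65: modified quotas P1 3.523, P2 3.354, P3 5.477, P4 3.431.
Rounding to the nearest integer: P1 4, P2 3, P3 5, P4 3 (total 15).

P1 4; P2 3; P3 5; P4 3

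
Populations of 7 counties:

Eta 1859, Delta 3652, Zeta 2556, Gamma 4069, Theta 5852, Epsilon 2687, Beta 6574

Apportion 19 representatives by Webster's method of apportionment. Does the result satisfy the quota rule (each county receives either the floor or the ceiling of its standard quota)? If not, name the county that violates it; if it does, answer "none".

Standard quotas: Eta 1.296, Delta 2.546, Zeta 1.782, Gamma 2.837, Theta 4.080, Epsilon 1.874, Beta 4.584.
Webster allocation: Eta 1, Delta 2, Zeta 2, Gamma 3, Theta 4, Epsilon 2, Beta 5.
Every allocation lies between the lower and upper quota.

none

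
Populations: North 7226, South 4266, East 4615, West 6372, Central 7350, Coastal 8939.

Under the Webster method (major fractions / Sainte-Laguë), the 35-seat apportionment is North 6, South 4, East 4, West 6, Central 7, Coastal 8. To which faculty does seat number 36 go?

Priority for the next seat is population ÷ (current seats + 0.5).
Priorities: North 1111.692, South 948.000, East 1025.556, West 980.308, Central 980.000, Coastal 1051.647.
Highest priority: North.

North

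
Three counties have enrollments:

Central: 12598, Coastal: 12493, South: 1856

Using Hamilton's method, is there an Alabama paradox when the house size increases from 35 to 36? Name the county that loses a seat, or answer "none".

South

At 35 seats: Central 16, Coastal 16, South 3.
At 36 seats: Central 17, Coastal 17, South 2.
South drops from 3 to 2.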